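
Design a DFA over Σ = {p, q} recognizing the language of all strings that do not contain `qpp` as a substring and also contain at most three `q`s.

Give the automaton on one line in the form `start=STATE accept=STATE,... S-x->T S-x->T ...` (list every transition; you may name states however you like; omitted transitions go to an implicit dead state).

start=s0 accept=s0,s1,s2,s3,s5,s6,s7 s0-p->s0 s0-q->s1 s1-p->s2 s1-q->s3 s2-p->s4 s2-q->s3 s3-p->s5 s3-q->s6 s4-p->s4 s4-q->s4 s5-p->s4 s5-q->s6 s6-p->s7 s6-q->s4 s7-p->s4 s7-q->s4

Handle the two conditions separately and then intersect. The first has 4 states tracking partial matches of the forbidden pattern `qpp`; the second has 5 states tracking the count of `q`s, saturating at 4. A product state is a pair (one from each), accepting exactly when both do. Minimizing collapses redundant product states.
        p   q  
>* s0   s0  s1 
 * s1   s2  s3 
 * s2   s4  s3 
 * s3   s5  s6 
   s4   s4  s4 
 * s5   s4  s6 
 * s6   s7  s4 
 * s7   s4  s4 
(> = start, * = accepting)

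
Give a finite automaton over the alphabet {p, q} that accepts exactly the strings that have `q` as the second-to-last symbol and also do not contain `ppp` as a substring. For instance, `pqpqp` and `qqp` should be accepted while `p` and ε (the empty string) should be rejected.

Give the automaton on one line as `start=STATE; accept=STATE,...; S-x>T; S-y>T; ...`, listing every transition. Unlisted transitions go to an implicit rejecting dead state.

start=A; accept=E,F; A-p>B; A-q>C; B-p>D; B-q>C; C-p>E; C-q>F; D-p>G; D-q>C; E-p>D; E-q>C; F-p>E; F-q>F; G-p>G; G-q>G

Handle the two conditions separately and then intersect. The first has 7 states tracking the last 2 symbols read; the second has 4 states tracking partial matches of the forbidden pattern `ppp`. A product state is a pair (one from each), accepting exactly when both do. Equivalent product states are then merged.
       p  q 
>  A   B  C 
   B   D  C 
   C   E  F 
   D   G  C 
 * E   D  C 
 * F   E  F 
   G   G  G 
(> = start, * = accepting)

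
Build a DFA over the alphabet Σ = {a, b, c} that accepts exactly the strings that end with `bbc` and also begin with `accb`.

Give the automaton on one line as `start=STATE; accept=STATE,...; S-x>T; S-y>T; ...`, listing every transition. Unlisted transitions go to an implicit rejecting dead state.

start=s0; accept=s8; s0-a>s1; s0-b>s2; s0-c>s2; s1-a>s2; s1-b>s2; s1-c>s3; s2-a>s2; s2-b>s2; s2-c>s2; s3-a>s2; s3-b>s2; s3-c>s4; s4-a>s2; s4-b>s5; s4-c>s2; s5-a>s6; s5-b>s7; s5-c>s6; s6-a>s6; s6-b>s5; s6-c>s6; s7-a>s6; s7-b>s7; s7-c>s8; s8-a>s6; s8-b>s5; s8-c>s6

Run two small machines in parallel and take their product. The first has 4 states tracking how much of the suffix `bbc` has currently been matched; the second has 6 states tracking whether the input so far still matches the prefix `accb`. A product state is a pair (one from each), accepting exactly when both do. Equivalent product states are then merged.
A 9-state machine:
        a   b   c  
>  s0   s1  s2  s2 
   s1   s2  s2  s3 
   s2   s2  s2  s2 
   s3   s2  s2  s4 
   s4   s2  s5  s2 
   s5   s6  s7  s6 
   s6   s6  s5  s6 
   s7   s6  s7  s8 
 * s8   s6  s5  s6 
(> = start, * = accepting)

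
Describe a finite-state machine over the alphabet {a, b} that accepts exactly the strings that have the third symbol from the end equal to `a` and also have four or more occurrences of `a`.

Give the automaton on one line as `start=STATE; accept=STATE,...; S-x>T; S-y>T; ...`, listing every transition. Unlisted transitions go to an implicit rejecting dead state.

start=q0; accept=q5,q8,q9,q12; q0-a>q1; q0-b>q0; q1-a>q2; q1-b>q1; q2-a>q3; q2-b>q4; q3-a>q5; q3-b>q6; q4-a>q7; q4-b>q4; q5-a>q5; q5-b>q8; q6-a>q9; q6-b>q10; q7-a>q11; q7-b>q6; q8-a>q9; q8-b>q12; q9-a>q11; q9-b>q13; q10-a>q14; q10-b>q10; q11-a>q5; q11-b>q8; q12-a>q14; q12-b>q10; q13-a>q9; q13-b>q12; q14-a>q11; q14-b>q13

Handle the two conditions separately and then intersect. The first has 15 states tracking the last 3 symbols read; the second has 6 states tracking the count of `a`s, saturating at 5. A product state is a pair (one from each), accepting exactly when both do. Equivalent product states are then merged.
15 states suffice.
          a    b  
>  q0     q1   q0 
   q1     q2   q1 
   q2     q3   q4 
   q3     q5   q6 
   q4     q7   q4 
 * q5     q5   q8 
   q6     q9  q10 
   q7    q11   q6 
 * q8     q9  q12 
 * q9    q11  q13 
   q10   q14  q10 
   q11    q5   q8 
 * q12   q14  q10 
   q13    q9  q12 
   q14   q11  q13 
(> = start, * = accepting)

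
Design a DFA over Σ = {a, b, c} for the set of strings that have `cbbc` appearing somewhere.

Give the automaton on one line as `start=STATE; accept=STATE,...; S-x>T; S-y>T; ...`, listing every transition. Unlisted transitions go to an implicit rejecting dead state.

start=S0; accept=S4; S0-a>S0; S0-b>S0; S0-c>S1; S1-a>S0; S1-b>S2; S1-c>S1; S2-a>S0; S2-b>S3; S2-c>S1; S3-a>S0; S3-b>S0; S3-c>S4; S4-a>S4; S4-b>S4; S4-c>S4

Track how much of `cbbc` has been matched so far: state S0 is no progress, S4 is the absorbing accept state reached once `cbbc` has occurred. Intermediate states record partial matches; on a mismatch, fall back to the longest reusable overlap.
5 states suffice.
        a   b   c  
>  S0   S0  S0  S1 
   S1   S0  S2  S1 
   S2   S0  S3  S1 
   S3   S0  S0  S4 
 * S4   S4  S4  S4 
(> = start, * = accepting)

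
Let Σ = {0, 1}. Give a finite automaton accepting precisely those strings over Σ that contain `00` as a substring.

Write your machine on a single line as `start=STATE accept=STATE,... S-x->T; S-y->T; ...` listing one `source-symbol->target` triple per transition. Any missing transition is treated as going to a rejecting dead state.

Track how much of `00` has been matched so far: state s0 is no progress, s2 is the absorbing accept state reached once `00` has occurred. Intermediate states record partial matches; on a mismatch, fall back to the longest reusable overlap.
A 3-state machine:
        0   1  
>  s0   s1  s0 
   s1   s2  s0 
 * s2   s2  s2 
(> = start, * = accepting)

start=s0; accept=s2; s0-0->s1; s0-1->s0; s1-0->s2; s1-1->s0; s2-0->s2; s2-1->s2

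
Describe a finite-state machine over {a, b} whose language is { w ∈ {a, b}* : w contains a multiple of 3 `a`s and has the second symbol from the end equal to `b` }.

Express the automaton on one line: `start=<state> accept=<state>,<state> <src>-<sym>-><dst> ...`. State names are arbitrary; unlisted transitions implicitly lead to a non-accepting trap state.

start=S0 accept=S6,S13 S0-a->S1 S0-b->S2 S1-a->S3 S1-b->S4 S2-a->S5 S2-b->S6 S3-a->S7 S3-b->S8 S4-a->S9 S4-b->S10 S5-a->S3 S5-b->S4 S6-a->S5 S6-b->S6 S7-a->S11 S7-b->S12 S8-a->S13 S8-b->S14 S9-a->S7 S9-b->S8 S10-a->S9 S10-b->S10 S11-a->S3 S11-b->S4 S12-a->S5 S12-b->S6 S13-a->S11 S13-b->S12 S14-a->S13 S14-b->S14

Build one automaton per condition and run them in lockstep. One (3 states) tracks the count of `a`s modulo 3; the other (7 states) tracks the last 2 symbols read. Each combined state is a pair, one component from each; accept when both components accept.
With 15 states:
          a    b  
>  S0     S1   S2 
   S1     S3   S4 
   S2     S5   S6 
   S3     S7   S8 
   S4     S9  S10 
   S5     S3   S4 
 * S6     S5   S6 
   S7    S11  S12 
   S8    S13  S14 
   S9     S7   S8 
   S10    S9  S10 
   S11    S3   S4 
   S12    S5   S6 
 * S13   S11  S12 
   S14   S13  S14 
(> = start, * = accepting)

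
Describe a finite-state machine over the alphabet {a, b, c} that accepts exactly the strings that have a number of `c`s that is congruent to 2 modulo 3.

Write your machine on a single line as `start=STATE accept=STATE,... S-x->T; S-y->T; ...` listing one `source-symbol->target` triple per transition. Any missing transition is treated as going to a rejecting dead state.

start=q0; accept=q2; q0-a->q0; q0-b->q0; q0-c->q1; q1-a->q1; q1-b->q1; q1-c->q2; q2-a->q2; q2-b->q2; q2-c->q0

Keep the running count of `c`s modulo 3: each `c` advances along the cycle q0 → q1 → q2 → q0 while other symbols loop. Accept at q2.
3 states suffice.
        a   b   c  
>  q0   q0  q0  q1 
   q1   q1  q1  q2 
 * q2   q2  q2  q0 
(> = start, * = accepting)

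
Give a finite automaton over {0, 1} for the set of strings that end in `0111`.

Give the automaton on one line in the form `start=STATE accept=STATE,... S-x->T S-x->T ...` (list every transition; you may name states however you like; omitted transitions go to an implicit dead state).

Let each state record the length of the longest suffix of the input read so far that is also a prefix of `0111`. S1 means the last symbol is `0`; S2 means the last 2 symbols are `01`; S3 means the last 3 symbols are `011`; S4 means the last 4 symbols are `0111`. Accept only at S4, where the string currently ends in `0111`.
With 5 states:
        0   1  
>  S0   S1  S0 
   S1   S1  S2 
   S2   S1  S3 
   S3   S1  S4 
 * S4   S1  S0 
(> = start, * = accepting)

start=S0 accept=S4 S0-0->S1 S0-1->S0 S1-0->S1 S1-1->S2 S2-0->S1 S2-1->S3 S3-0->S1 S3-1->S4 S4-0->S1 S4-1->S0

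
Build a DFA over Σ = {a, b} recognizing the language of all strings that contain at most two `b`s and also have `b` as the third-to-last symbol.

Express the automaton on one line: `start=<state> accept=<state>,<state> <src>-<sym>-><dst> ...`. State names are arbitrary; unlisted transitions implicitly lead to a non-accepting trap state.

start=q0 accept=q4,q5,q6,q11 q0-a->q0 q0-b->q1 q1-a->q2 q1-b->q3 q2-a->q4 q2-b->q5 q3-a->q6 q3-b->q7 q4-a->q8 q4-b->q9 q5-a->q10 q5-b->q7 q6-a->q11 q6-b->q7 q7-a->q7 q7-b->q7 q8-a->q8 q8-b->q9 q9-a->q10 q9-b->q7 q10-a->q11 q10-b->q7 q11-a->q7 q11-b->q7

Build one automaton per condition and run them in lockstep. The first has 4 states tracking the count of `b`s, saturating at 3; the second has 15 states tracking the last 3 symbols read. A product state is a pair (one from each), accepting exactly when both do. After merging equivalent states the machine shrinks.
A 12-state machine:
          a    b  
>  q0     q0   q1 
   q1     q2   q3 
   q2     q4   q5 
   q3     q6   q7 
 * q4     q8   q9 
 * q5    q10   q7 
 * q6    q11   q7 
   q7     q7   q7 
   q8     q8   q9 
   q9    q10   q7 
   q10   q11   q7 
 * q11    q7   q7 
(> = start, * = accepting)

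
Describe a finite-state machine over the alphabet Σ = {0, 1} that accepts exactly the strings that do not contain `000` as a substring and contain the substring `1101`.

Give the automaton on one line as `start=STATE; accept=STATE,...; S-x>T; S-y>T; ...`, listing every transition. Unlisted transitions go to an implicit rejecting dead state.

Run two small machines in parallel and take their product. One (4 states) tracks partial matches of the forbidden pattern `000`; the other (5 states) tracks whether and how much of `1101` has been seen. Each combined state is a pair, one component from each; accept when both components accept.
A 14-state machine:
          0    1  
>  q0     q1   q2 
   q1     q3   q2 
   q2     q1   q4 
   q3     q5   q2 
   q4     q6   q4 
   q5     q5   q7 
   q6     q3   q8 
   q7     q5   q9 
 * q8    q10   q8 
   q9    q11   q9 
 * q10   q12   q8 
   q11    q5  q13 
 * q12   q13   q8 
   q13   q13  q13 
(> = start, * = accepting)

start=q0; accept=q8,q10,q12; q0-0>q1; q0-1>q2; q1-0>q3; q1-1>q2; q2-0>q1; q2-1>q4; q3-0>q5; q3-1>q2; q4-0>q6; q4-1>q4; q5-0>q5; q5-1>q7; q6-0>q3; q6-1>q8; q7-0>q5; q7-1>q9; q8-0>q10; q8-1>q8; q9-0>q11; q9-1>q9; q10-0>q12; q10-1>q8; q11-0>q5; q11-1>q13; q12-0>q13; q12-1>q8; q13-0>q13; q13-1>q13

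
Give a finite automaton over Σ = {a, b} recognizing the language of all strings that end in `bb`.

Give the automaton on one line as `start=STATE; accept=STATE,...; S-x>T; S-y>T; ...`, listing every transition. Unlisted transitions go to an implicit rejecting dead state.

Let each state record the length of the longest suffix of the input read so far that is also a prefix of `bb`. q1 means the last symbol is `b`; q2 means the last 2 symbols are `bb`. Accept only at q2, where the string currently ends in `bb`.
With 3 states:
        a   b  
>  q0   q0  q1 
   q1   q0  q2 
 * q2   q0  q2 
(> = start, * = accepting)

start=q0; accept=q2; q0-a>q0; q0-b>q1; q1-a>q0; q1-b>q2; q2-a>q0; q2-b>q2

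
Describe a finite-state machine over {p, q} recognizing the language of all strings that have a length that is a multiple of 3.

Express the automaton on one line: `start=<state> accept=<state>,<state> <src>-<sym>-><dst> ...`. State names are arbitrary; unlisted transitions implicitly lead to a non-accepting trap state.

Only the length mod 3 matters, so use a 3-cycle: from any state, every input symbol moves to the next state, wrapping C back to A. Mark A accepting.
       p  q 
>* A   B  B 
   B   C  C 
   C   A  A 
(> = start, * = accepting)

start=A accept=A A-p->B A-q->B B-p->C B-q->C C-p->A C-q->A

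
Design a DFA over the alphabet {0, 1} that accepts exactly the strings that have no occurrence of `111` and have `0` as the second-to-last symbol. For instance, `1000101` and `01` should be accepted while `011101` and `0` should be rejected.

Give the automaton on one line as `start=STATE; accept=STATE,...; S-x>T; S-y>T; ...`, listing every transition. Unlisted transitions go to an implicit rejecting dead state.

Run two small machines in parallel and take their product. The first has 4 states tracking partial matches of the forbidden pattern `111`; the second has 7 states tracking the last 2 symbols read. A product state is a pair (one from each), accepting exactly when both do. Minimizing collapses redundant product states.
A 7-state machine:
        0   1  
>  s0   s1  s2 
   s1   s3  s4 
   s2   s1  s5 
 * s3   s3  s4 
 * s4   s1  s5 
   s5   s1  s6 
   s6   s6  s6 
(> = start, * = accepting)

start=s0; accept=s3,s4; s0-0>s1; s0-1>s2; s1-0>s3; s1-1>s4; s2-0>s1; s2-1>s5; s3-0>s3; s3-1>s4; s4-0>s1; s4-1>s5; s5-0>s1; s5-1>s6; s6-0>s6; s6-1>s6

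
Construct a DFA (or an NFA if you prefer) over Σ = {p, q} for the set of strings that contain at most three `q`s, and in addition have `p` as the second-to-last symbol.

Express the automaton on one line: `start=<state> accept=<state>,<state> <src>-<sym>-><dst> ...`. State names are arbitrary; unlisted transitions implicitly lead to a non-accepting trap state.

Handle the two conditions separately and then intersect. The first has 5 states tracking the count of `q`s, saturating at 4; the second has 7 states tracking the last 2 symbols read. A product state is a pair (one from each), accepting exactly when both do.
19 states suffice.
       p  q 
>  A   B  C 
   B   D  E 
   C   F  G 
 * D   D  E 
 * E   F  G 
   F   H  I 
   G   J  K 
 * H   H  I 
 * I   J  K 
   J   L  M 
   K   N  O 
 * L   L  M 
 * M   N  O 
   N   P  Q 
   O   R  O 
 * P   P  Q 
   Q   R  O 
   R   S  Q 
   S   S  Q 
(> = start, * = accepting)

start=A accept=D,E,H,I,L,M,P A-p->B A-q->C B-p->D B-q->E C-p->F C-q->G D-p->D D-q->E E-p->F E-q->G F-p->H F-q->I G-p->J G-q->K H-p->H H-q->I I-p->J I-q->K J-p->L J-q->M K-p->N K-q->O L-p->L L-q->M M-p->N M-q->O N-p->P N-q->Q O-p->R O-q->O P-p->P P-q->Q Q-p->R Q-q->O R-p->S R-q->Q S-p->S S-q->Q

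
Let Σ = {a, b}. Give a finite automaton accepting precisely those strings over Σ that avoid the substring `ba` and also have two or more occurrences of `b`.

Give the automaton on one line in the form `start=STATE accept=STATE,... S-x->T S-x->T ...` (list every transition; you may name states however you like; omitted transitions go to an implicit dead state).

start=S0 accept=S3,S5 S0-a->S0 S0-b->S1 S1-a->S2 S1-b->S3 S2-a->S2 S2-b->S4 S3-a->S4 S3-b->S5 S4-a->S4 S4-b->S6 S5-a->S6 S5-b->S5 S6-a->S6 S6-b->S6

Run two small machines in parallel and take their product. One (3 states) tracks partial matches of the forbidden pattern `ba`; the other (4 states) tracks the count of `b`s, saturating at 3. Each combined state is a pair, one component from each; accept when both components accept.
A 7-state machine:
        a   b  
>  S0   S0  S1 
   S1   S2  S3 
   S2   S2  S4 
 * S3   S4  S5 
   S4   S4  S6 
 * S5   S6  S5 
   S6   S6  S6 
(> = start, * = accepting)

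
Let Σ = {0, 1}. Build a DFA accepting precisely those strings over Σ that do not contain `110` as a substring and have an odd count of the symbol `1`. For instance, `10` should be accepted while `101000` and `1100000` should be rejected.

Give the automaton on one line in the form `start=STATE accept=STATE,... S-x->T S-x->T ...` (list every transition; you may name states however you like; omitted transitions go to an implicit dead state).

Handle the two conditions separately and then intersect. The first has 4 states tracking partial matches of the forbidden pattern `110`; the second has 2 states tracking the count of `1`s modulo 2. A product state is a pair (one from each), accepting exactly when both do.
        0   1  
>  q0   q0  q1 
 * q1   q2  q3 
 * q2   q2  q4 
   q3   q5  q6 
   q4   q0  q6 
   q5   q5  q7 
 * q6   q7  q3 
   q7   q7  q5 
(> = start, * = accepting)

start=q0 accept=q1,q2,q6 q0-0->q0 q0-1->q1 q1-0->q2 q1-1->q3 q2-0->q2 q2-1->q4 q3-0->q5 q3-1->q6 q4-0->q0 q4-1->q6 q5-0->q5 q5-1->q7 q6-0->q7 q6-1->q3 q7-0->q7 q7-1->q5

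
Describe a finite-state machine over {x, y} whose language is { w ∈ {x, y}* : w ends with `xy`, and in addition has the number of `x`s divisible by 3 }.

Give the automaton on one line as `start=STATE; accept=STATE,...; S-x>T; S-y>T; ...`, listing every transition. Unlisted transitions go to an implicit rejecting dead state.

Build one automaton per condition and run them in lockstep. The first has 3 states tracking how much of the suffix `xy` has currently been matched; the second has 3 states tracking the count of `x`s modulo 3. A product state is a pair (one from each), accepting exactly when both do.
        x   y  
>  q0   q1  q0 
   q1   q2  q3 
   q2   q4  q5 
   q3   q2  q6 
   q4   q1  q7 
   q5   q4  q8 
   q6   q2  q6 
 * q7   q1  q0 
   q8   q4  q8 
(> = start, * = accepting)

start=q0; accept=q7; q0-x>q1; q0-y>q0; q1-x>q2; q1-y>q3; q2-x>q4; q2-y>q5; q3-x>q2; q3-y>q6; q4-x>q1; q4-y>q7; q5-x>q4; q5-y>q8; q6-x>q2; q6-y>q6; q7-x>q1; q7-y>q0; q8-x>q4; q8-y>q8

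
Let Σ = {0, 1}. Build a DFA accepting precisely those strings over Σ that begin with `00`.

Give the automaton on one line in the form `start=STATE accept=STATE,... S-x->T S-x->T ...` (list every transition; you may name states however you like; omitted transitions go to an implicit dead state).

start=S0 accept=S2 S0-0->S1 S0-1->S3 S1-0->S2 S1-1->S3 S2-0->S2 S2-1->S2 S3-0->S3 S3-1->S3

Walk along `00` while the input agrees: from S0 take `0` to S1, and so on. Any deviation drops to the rejecting sink S3. Once S2 is reached the prefix is confirmed and every continuation is accepted.
4 states suffice.
        0   1  
>  S0   S1  S3 
   S1   S2  S3 
 * S2   S2  S2 
   S3   S3  S3 
(> = start, * = accepting)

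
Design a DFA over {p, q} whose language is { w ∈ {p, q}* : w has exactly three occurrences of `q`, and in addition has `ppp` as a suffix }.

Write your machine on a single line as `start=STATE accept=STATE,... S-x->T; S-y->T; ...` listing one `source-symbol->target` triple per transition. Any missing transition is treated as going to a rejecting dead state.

start=S0; accept=S7; S0-p->S0; S0-q->S1; S1-p->S1; S1-q->S2; S2-p->S2; S2-q->S3; S3-p->S4; S3-q->S5; S4-p->S6; S4-q->S5; S5-p->S5; S5-q->S5; S6-p->S7; S6-q->S5; S7-p->S7; S7-q->S5

Run two small machines in parallel and take their product. One (5 states) tracks the count of `q`s, saturating at 4; the other (4 states) tracks how much of the suffix `ppp` has currently been matched. Each combined state is a pair, one component from each; accept when both components accept. After merging equivalent states the machine shrinks.
An 8-state machine:
        p   q  
>  S0   S0  S1 
   S1   S1  S2 
   S2   S2  S3 
   S3   S4  S5 
   S4   S6  S5 
   S5   S5  S5 
   S6   S7  S5 
 * S7   S7  S5 
(> = start, * = accepting)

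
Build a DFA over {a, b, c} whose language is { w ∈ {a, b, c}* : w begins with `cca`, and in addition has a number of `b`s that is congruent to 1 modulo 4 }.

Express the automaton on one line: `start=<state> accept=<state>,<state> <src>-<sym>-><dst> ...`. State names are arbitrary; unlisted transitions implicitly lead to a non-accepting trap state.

Run two small machines in parallel and take their product. One (5 states) tracks whether the input so far still matches the prefix `cca`; the other (4 states) tracks the count of `b`s modulo 4. Each combined state is a pair, one component from each; accept when both components accept. After merging equivalent states the machine shrinks.
        a   b   c  
>  q0   q1  q1  q2 
   q1   q1  q1  q1 
   q2   q1  q1  q3 
   q3   q4  q1  q1 
   q4   q4  q5  q4 
 * q5   q5  q6  q5 
   q6   q6  q7  q6 
   q7   q7  q4  q7 
(> = start, * = accepting)

start=q0 accept=q5 q0-a->q1 q0-b->q1 q0-c->q2 q1-a->q1 q1-b->q1 q1-c->q1 q2-a->q1 q2-b->q1 q2-c->q3 q3-a->q4 q3-b->q1 q3-c->q1 q4-a->q4 q4-b->q5 q4-c->q4 q5-a->q5 q5-b->q6 q5-c->q5 q6-a->q6 q6-b->q7 q6-c->q6 q7-a->q7 q7-b->q4 q7-c->q7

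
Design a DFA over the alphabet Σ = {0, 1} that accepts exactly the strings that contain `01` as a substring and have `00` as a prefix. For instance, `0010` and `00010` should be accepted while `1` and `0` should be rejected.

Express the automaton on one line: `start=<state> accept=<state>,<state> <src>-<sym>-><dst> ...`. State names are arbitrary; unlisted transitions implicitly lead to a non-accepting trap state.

Run two small machines in parallel and take their product. The first has 3 states tracking whether and how much of `01` has been seen; the second has 4 states tracking whether the input so far still matches the prefix `00`. A product state is a pair (one from each), accepting exactly when both do. Minimizing collapses redundant product states.
       0  1 
>  A   B  C 
   B   D  C 
   C   C  C 
   D   D  E 
 * E   E  E 
(> = start, * = accepting)

start=A accept=E A-0->B A-1->C B-0->D B-1->C C-0->C C-1->C D-0->D D-1->E E-0->E E-1->E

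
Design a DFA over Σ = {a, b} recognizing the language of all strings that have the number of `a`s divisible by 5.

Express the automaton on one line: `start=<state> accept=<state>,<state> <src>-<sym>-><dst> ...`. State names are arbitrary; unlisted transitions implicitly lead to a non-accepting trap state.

Keep the running count of `a`s modulo 5: each `a` advances along the cycle q0 → q1 → q2 → q3 → q4 → q0 while other symbols loop. Accept at q0.
        a   b  
>* q0   q1  q0 
   q1   q2  q1 
   q2   q3  q2 
   q3   q4  q3 
   q4   q0  q4 
(> = start, * = accepting)

start=q0 accept=q0 q0-a->q1 q0-b->q0 q1-a->q2 q1-b->q1 q2-a->q3 q2-b->q2 q3-a->q4 q3-b->q3 q4-a->q0 q4-b->q4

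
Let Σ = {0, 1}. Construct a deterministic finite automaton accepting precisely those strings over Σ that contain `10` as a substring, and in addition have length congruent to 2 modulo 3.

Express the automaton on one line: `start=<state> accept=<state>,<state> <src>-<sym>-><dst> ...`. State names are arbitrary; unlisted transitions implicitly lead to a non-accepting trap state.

start=q0 accept=q5 q0-0->q1 q0-1->q2 q1-0->q3 q1-1->q4 q2-0->q5 q2-1->q4 q3-0->q0 q3-1->q6 q4-0->q7 q4-1->q6 q5-0->q7 q5-1->q7 q6-0->q8 q6-1->q2 q7-0->q8 q7-1->q8 q8-0->q5 q8-1->q5

Build one automaton per condition and run them in lockstep. The first has 3 states tracking whether and how much of `10` has been seen; the second has 3 states tracking the input length modulo 3. A product state is a pair (one from each), accepting exactly when both do.
With 9 states:
        0   1  
>  q0   q1  q2 
   q1   q3  q4 
   q2   q5  q4 
   q3   q0  q6 
   q4   q7  q6 
 * q5   q7  q7 
   q6   q8  q2 
   q7   q8  q8 
   q8   q5  q5 
(> = start, * = accepting)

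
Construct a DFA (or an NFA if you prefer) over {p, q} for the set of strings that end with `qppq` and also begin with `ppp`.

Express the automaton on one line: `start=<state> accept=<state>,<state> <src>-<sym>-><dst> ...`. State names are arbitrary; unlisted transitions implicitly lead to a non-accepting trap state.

start=S0 accept=S8 S0-p->S1 S0-q->S2 S1-p->S3 S1-q->S2 S2-p->S2 S2-q->S2 S3-p->S4 S3-q->S2 S4-p->S4 S4-q->S5 S5-p->S6 S5-q->S5 S6-p->S7 S6-q->S5 S7-p->S4 S7-q->S8 S8-p->S6 S8-q->S5

Run two small machines in parallel and take their product. The first has 5 states tracking how much of the suffix `qppq` has currently been matched; the second has 5 states tracking whether the input so far still matches the prefix `ppp`. A product state is a pair (one from each), accepting exactly when both do. After merging equivalent states the machine shrinks.
With 9 states:
        p   q  
>  S0   S1  S2 
   S1   S3  S2 
   S2   S2  S2 
   S3   S4  S2 
   S4   S4  S5 
   S5   S6  S5 
   S6   S7  S5 
   S7   S4  S8 
 * S8   S6  S5 
(> = start, * = accepting)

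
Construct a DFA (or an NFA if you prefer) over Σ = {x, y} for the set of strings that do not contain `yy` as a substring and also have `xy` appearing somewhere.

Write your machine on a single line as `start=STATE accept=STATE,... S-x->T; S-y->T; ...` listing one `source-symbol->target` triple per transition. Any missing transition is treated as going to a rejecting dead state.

start=S0; accept=S3,S5; S0-x->S1; S0-y->S2; S1-x->S1; S1-y->S3; S2-x->S1; S2-y->S4; S3-x->S5; S3-y->S4; S4-x->S4; S4-y->S4; S5-x->S5; S5-y->S3

Handle the two conditions separately and then intersect. The first has 3 states tracking partial matches of the forbidden pattern `yy`; the second has 3 states tracking whether and how much of `xy` has been seen. A product state is a pair (one from each), accepting exactly when both do. After merging equivalent states the machine shrinks.
        x   y  
>  S0   S1  S2 
   S1   S1  S3 
   S2   S1  S4 
 * S3   S5  S4 
   S4   S4  S4 
 * S5   S5  S3 
(> = start, * = accepting)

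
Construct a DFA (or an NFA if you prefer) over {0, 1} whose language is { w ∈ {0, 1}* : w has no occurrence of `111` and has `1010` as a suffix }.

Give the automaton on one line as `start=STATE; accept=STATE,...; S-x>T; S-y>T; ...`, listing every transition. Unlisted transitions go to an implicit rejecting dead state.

start=q0; accept=q6; q0-0>q0; q0-1>q1; q1-0>q2; q1-1>q3; q2-0>q0; q2-1>q4; q3-0>q2; q3-1>q5; q4-0>q6; q4-1>q3; q5-0>q5; q5-1>q5; q6-0>q0; q6-1>q4

Build one automaton per condition and run them in lockstep. The first has 4 states tracking partial matches of the forbidden pattern `111`; the second has 5 states tracking how much of the suffix `1010` has currently been matched. A product state is a pair (one from each), accepting exactly when both do. Equivalent product states are then merged.
A 7-state machine:
        0   1  
>  q0   q0  q1 
   q1   q2  q3 
   q2   q0  q4 
   q3   q2  q5 
   q4   q6  q3 
   q5   q5  q5 
 * q6   q0  q4 
(> = start, * = accepting)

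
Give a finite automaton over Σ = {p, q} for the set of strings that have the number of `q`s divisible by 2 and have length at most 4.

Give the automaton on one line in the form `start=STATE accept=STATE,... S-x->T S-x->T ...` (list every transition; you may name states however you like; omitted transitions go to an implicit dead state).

Build one automaton per condition and run them in lockstep. One (2 states) tracks the count of `q`s modulo 2; the other (6 states) tracks the input length, saturating at 5. Each combined state is a pair, one component from each; accept when both components accept. After merging equivalent states the machine shrinks.
9 states suffice.
        p   q  
>* S0   S1  S2 
 * S1   S3  S4 
   S2   S4  S3 
 * S3   S5  S6 
   S4   S6  S5 
 * S5   S7  S8 
   S6   S8  S7 
 * S7   S8  S8 
   S8   S8  S8 
(> = start, * = accepting)

start=S0 accept=S0,S1,S3,S5,S7 S0-p->S1 S0-q->S2 S1-p->S3 S1-q->S4 S2-p->S4 S2-q->S3 S3-p->S5 S3-q->S6 S4-p->S6 S4-q->S5 S5-p->S7 S5-q->S8 S6-p->S8 S6-q->S7 S7-p->S8 S7-q->S8 S8-p->S8 S8-q->S8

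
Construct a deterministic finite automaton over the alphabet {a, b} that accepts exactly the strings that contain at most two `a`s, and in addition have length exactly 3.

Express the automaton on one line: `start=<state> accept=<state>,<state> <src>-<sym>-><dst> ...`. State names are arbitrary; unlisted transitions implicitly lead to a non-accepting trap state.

start=q0 accept=q6 q0-a->q1 q0-b->q2 q1-a->q3 q1-b->q4 q2-a->q4 q2-b->q4 q3-a->q5 q3-b->q6 q4-a->q6 q4-b->q6 q5-a->q5 q5-b->q5 q6-a->q5 q6-b->q5

Handle the two conditions separately and then intersect. One (4 states) tracks the count of `a`s, saturating at 3; the other (5 states) tracks the input length, saturating at 4. Each combined state is a pair, one component from each; accept when both components accept. After merging equivalent states the machine shrinks.
        a   b  
>  q0   q1  q2 
   q1   q3  q4 
   q2   q4  q4 
   q3   q5  q6 
   q4   q6  q6 
   q5   q5  q5 
 * q6   q5  q5 
(> = start, * = accepting)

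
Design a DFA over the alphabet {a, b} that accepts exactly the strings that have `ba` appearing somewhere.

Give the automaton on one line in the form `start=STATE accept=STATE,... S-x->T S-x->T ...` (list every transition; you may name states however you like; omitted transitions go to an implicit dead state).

Track how much of `ba` has been matched so far: state S0 is no progress, S2 is the absorbing accept state reached once `ba` has occurred. Intermediate states record partial matches; on a mismatch, fall back to the longest reusable overlap.
A 3-state machine:
        a   b  
>  S0   S0  S1 
   S1   S2  S1 
 * S2   S2  S2 
(> = start, * = accepting)

start=S0 accept=S2 S0-a->S0 S0-b->S1 S1-a->S2 S1-b->S1 S2-a->S2 S2-b->S2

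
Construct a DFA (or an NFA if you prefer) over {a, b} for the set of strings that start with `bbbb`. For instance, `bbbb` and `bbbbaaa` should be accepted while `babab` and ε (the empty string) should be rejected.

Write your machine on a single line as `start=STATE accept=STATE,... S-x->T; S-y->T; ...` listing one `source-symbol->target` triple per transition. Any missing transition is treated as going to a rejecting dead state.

Check the first 4 symbols one by one: S0 through S3 record how many have matched `bbbb` so far; any wrong symbol goes to the dead state S5. After all 4 match we enter the accepting sink S4.
A 6-state machine:
        a   b  
>  S0   S5  S1 
   S1   S5  S2 
   S2   S5  S3 
   S3   S5  S4 
 * S4   S4  S4 
   S5   S5  S5 
(> = start, * = accepting)

start=S0; accept=S4; S0-a->S5; S0-b->S1; S1-a->S5; S1-b->S2; S2-a->S5; S2-b->S3; S3-a->S5; S3-b->S4; S4-a->S4; S4-b->S4; S5-a->S5; S5-b->S5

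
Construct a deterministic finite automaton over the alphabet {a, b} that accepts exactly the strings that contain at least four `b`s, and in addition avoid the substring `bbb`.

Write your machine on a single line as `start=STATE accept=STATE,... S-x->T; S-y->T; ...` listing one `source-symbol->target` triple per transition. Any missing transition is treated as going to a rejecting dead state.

start=q0; accept=q10,q11,q12; q0-a->q0; q0-b->q1; q1-a->q2; q1-b->q3; q2-a->q2; q2-b->q4; q3-a->q5; q3-b->q6; q4-a->q5; q4-b->q7; q5-a->q5; q5-b->q8; q6-a->q6; q6-b->q6; q7-a->q9; q7-b->q6; q8-a->q9; q8-b->q10; q9-a->q9; q9-b->q11; q10-a->q12; q10-b->q6; q11-a->q12; q11-b->q10; q12-a->q12; q12-b->q11

Build one automaton per condition and run them in lockstep. One (6 states) tracks the count of `b`s, saturating at 5; the other (4 states) tracks partial matches of the forbidden pattern `bbb`. Each combined state is a pair, one component from each; accept when both components accept. Equivalent product states are then merged.
With 13 states:
          a    b  
>  q0     q0   q1 
   q1     q2   q3 
   q2     q2   q4 
   q3     q5   q6 
   q4     q5   q7 
   q5     q5   q8 
   q6     q6   q6 
   q7     q9   q6 
   q8     q9  q10 
   q9     q9  q11 
 * q10   q12   q6 
 * q11   q12  q10 
 * q12   q12  q11 
(> = start, * = accepting)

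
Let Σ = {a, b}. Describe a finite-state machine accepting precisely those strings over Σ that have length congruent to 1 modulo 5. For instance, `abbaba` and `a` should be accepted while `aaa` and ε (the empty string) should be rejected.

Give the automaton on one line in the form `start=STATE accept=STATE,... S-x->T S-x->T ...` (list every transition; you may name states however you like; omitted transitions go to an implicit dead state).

Only the length mod 5 matters, so use a 5-cycle: from any state, every input symbol moves to the next state, wrapping q4 back to q0. Mark q1 accepting.
5 states suffice.
        a   b  
>  q0   q1  q1 
 * q1   q2  q2 
   q2   q3  q3 
   q3   q4  q4 
   q4   q0  q0 
(> = start, * = accepting)

start=q0 accept=q1 q0-a->q1 q0-b->q1 q1-a->q2 q1-b->q2 q2-a->q3 q2-b->q3 q3-a->q4 q3-b->q4 q4-a->q0 q4-b->q0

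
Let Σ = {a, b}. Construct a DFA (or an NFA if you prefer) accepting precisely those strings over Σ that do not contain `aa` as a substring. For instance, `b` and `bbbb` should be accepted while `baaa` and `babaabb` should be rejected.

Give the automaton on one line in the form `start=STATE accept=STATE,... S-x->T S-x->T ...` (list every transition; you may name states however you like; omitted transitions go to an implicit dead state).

Track partial matches of the forbidden pattern `aa`. State S2 is a dead state reached once `aa` has occurred; every other state accepts. S0 means no part of `aa` is currently matched.
3 states suffice.
        a   b  
>* S0   S1  S0 
 * S1   S2  S0 
   S2   S2  S2 
(> = start, * = accepting)

start=S0 accept=S0,S1 S0-a->S1 S0-b->S0 S1-a->S2 S1-b->S0 S2-a->S2 S2-b->S2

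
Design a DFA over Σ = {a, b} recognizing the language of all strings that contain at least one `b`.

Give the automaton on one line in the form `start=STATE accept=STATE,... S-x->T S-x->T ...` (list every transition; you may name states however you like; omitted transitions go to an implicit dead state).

start=q0 accept=q1,q2 q0-a->q0 q0-b->q1 q1-a->q1 q1-b->q2 q2-a->q2 q2-b->q2

Only the number of `b`s matters, and only up to 2. Make a chain q0 → q1 → q2 advanced by each `b` (with q2 absorbing); every other symbol self-loops. The accepting set is {q1, q2}.
A 3-state machine:
        a   b  
>  q0   q0  q1 
 * q1   q1  q2 
 * q2   q2  q2 
(> = start, * = accepting)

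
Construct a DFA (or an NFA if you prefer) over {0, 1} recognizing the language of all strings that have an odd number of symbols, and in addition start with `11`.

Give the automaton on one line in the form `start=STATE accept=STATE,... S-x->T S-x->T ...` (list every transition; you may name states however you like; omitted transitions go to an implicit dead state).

start=A accept=E A-0->B A-1->C B-0->B B-1->B C-0->B C-1->D D-0->E D-1->E E-0->D E-1->D

Build one automaton per condition and run them in lockstep. One (2 states) tracks the input length modulo 2; the other (4 states) tracks whether the input so far still matches the prefix `11`. Each combined state is a pair, one component from each; accept when both components accept. After merging equivalent states the machine shrinks.
A 5-state machine:
       0  1 
>  A   B  C 
   B   B  B 
   C   B  D 
   D   E  E 
 * E   D  D 
(> = start, * = accepting)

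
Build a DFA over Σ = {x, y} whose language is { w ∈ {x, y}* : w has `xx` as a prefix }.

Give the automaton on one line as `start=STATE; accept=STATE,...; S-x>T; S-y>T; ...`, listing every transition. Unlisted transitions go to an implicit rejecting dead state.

Check the first 2 symbols one by one: S0 through S1 record how many have matched `xx` so far; any wrong symbol goes to the dead state S3. After all 2 match we enter the accepting sink S2.
4 states suffice.
        x   y  
>  S0   S1  S3 
   S1   S2  S3 
 * S2   S2  S2 
   S3   S3  S3 
(> = start, * = accepting)

start=S0; accept=S2; S0-x>S1; S0-y>S3; S1-x>S2; S1-y>S3; S2-x>S2; S2-y>S2; S3-x>S3; S3-y>S3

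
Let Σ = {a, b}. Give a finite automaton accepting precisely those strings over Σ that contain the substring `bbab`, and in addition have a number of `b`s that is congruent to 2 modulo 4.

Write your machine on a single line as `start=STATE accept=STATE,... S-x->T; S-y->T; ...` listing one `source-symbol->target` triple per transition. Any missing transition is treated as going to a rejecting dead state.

Run two small machines in parallel and take their product. One (5 states) tracks whether and how much of `bbab` has been seen; the other (4 states) tracks the count of `b`s modulo 4. Each combined state is a pair, one component from each; accept when both components accept.
A 20-state machine:
          a    b  
>  q0     q0   q1 
   q1     q2   q3 
   q2     q2   q4 
   q3     q5   q6 
   q4     q7   q6 
   q5     q7   q8 
   q6     q9  q10 
   q7     q7  q11 
   q8     q8  q12 
   q9    q13  q12 
   q10   q14  q15 
   q11   q13  q10 
   q12   q12  q16 
   q13   q13  q17 
   q14    q0  q16 
   q15   q18   q3 
   q16   q16  q19 
   q17    q0  q15 
   q18    q2  q19 
 * q19   q19   q8 
(> = start, * = accepting)

start=q0; accept=q19; q0-a->q0; q0-b->q1; q1-a->q2; q1-b->q3; q2-a->q2; q2-b->q4; q3-a->q5; q3-b->q6; q4-a->q7; q4-b->q6; q5-a->q7; q5-b->q8; q6-a->q9; q6-b->q10; q7-a->q7; q7-b->q11; q8-a->q8; q8-b->q12; q9-a->q13; q9-b->q12; q10-a->q14; q10-b->q15; q11-a->q13; q11-b->q10; q12-a->q12; q12-b->q16; q13-a->q13; q13-b->q17; q14-a->q0; q14-b->q16; q15-a->q18; q15-b->q3; q16-a->q16; q16-b->q19; q17-a->q0; q17-b->q15; q18-a->q2; q18-b->q19; q19-a->q19; q19-b->q8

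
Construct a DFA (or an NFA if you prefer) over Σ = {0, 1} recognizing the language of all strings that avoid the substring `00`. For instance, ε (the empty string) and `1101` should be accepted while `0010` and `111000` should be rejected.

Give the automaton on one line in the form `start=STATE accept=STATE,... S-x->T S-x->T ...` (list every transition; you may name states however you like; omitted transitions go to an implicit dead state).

start=q0 accept=q0,q1 q0-0->q1 q0-1->q0 q1-0->q2 q1-1->q0 q2-0->q2 q2-1->q2

This is the complement of 'contains `00`'. Use the same substring-matching states — q0 through q2 holding how much of `00` has just been matched — but flip the accepting set: everything except the trap q2 accepts.
        0   1  
>* q0   q1  q0 
 * q1   q2  q0 
   q2   q2  q2 
(> = start, * = accepting)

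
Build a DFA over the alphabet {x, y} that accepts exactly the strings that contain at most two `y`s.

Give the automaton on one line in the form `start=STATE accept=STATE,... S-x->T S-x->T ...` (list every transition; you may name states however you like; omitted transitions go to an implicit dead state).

start=A accept=A,B,C A-x->A A-y->B B-x->B B-y->C C-x->C C-y->D D-x->D D-y->D

Only the number of `y`s matters, and only up to 3. Make a chain A → B → C → D advanced by each `y` (with D absorbing); every other symbol self-loops. The accepting set is {A, B, C}.
4 states suffice.
       x  y 
>* A   A  B 
 * B   B  C 
 * C   C  D 
   D   D  D 
(> = start, * = accepting)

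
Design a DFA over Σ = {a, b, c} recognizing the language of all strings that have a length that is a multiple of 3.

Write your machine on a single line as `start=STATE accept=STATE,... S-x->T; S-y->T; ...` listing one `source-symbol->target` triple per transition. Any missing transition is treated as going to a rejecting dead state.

start=s0; accept=s0; s0-a->s1; s0-b->s1; s0-c->s1; s1-a->s2; s1-b->s2; s1-c->s2; s2-a->s0; s2-b->s0; s2-c->s0

Only the length mod 3 matters, so use a 3-cycle: from any state, every input symbol moves to the next state, wrapping s2 back to s0. Mark s0 accepting.
        a   b   c  
>* s0   s1  s1  s1 
   s1   s2  s2  s2 
   s2   s0  s0  s0 
(> = start, * = accepting)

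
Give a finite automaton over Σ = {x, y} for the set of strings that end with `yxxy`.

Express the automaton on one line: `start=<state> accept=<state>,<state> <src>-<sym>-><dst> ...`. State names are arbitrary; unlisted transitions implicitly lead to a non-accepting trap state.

start=q0 accept=q4 q0-x->q0 q0-y->q1 q1-x->q2 q1-y->q1 q2-x->q3 q2-y->q1 q3-x->q0 q3-y->q4 q4-x->q2 q4-y->q1

Let each state record the length of the longest suffix of the input read so far that is also a prefix of `yxxy`. q1 means the last symbol is `y`; q2 means the last 2 symbols are `yx`; q3 means the last 3 symbols are `yxx`; q4 means the last 4 symbols are `yxxy`. Accept only at q4, where the string currently ends in `yxxy`.
        x   y  
>  q0   q0  q1 
   q1   q2  q1 
   q2   q3  q1 
   q3   q0  q4 
 * q4   q2  q1 
(> = start, * = accepting)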